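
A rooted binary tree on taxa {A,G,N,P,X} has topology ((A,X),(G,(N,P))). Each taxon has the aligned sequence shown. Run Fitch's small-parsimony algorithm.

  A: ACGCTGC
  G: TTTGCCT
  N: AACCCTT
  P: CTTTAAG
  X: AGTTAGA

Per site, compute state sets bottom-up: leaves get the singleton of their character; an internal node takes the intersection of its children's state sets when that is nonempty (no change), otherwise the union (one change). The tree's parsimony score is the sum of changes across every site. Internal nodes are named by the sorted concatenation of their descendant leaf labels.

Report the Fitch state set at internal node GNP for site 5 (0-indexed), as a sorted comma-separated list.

AX@0: {A} ∩ {A} = {A} (intersection, +0)
NP@0: {A} ∪ {C} = {A,C} (union, +1)
GNP@0: {T} ∪ {A,C} = {A,C,T} (union, +1)
AGNPX@0: {A} ∩ {A,C,T} = {A} (intersection, +0)
AX@1: {C} ∪ {G} = {C,G} (union, +1)
NP@1: {A} ∪ {T} = {A,T} (union, +1)
GNP@1: {T} ∩ {A,T} = {T} (intersection, +0)
AGNPX@1: {C,G} ∪ {T} = {C,G,T} (union, +1)
AX@2: {G} ∪ {T} = {G,T} (union, +1)
NP@2: {C} ∪ {T} = {C,T} (union, +1)
GNP@2: {T} ∩ {C,T} = {T} (intersection, +0)
AGNPX@2: {G,T} ∩ {T} = {T} (intersection, +0)
AX@3: {C} ∪ {T} = {C,T} (union, +1)
NP@3: {C} ∪ {T} = {C,T} (union, +1)
GNP@3: {G} ∪ {C,T} = {C,G,T} (union, +1)
AGNPX@3: {C,T} ∩ {C,G,T} = {C,T} (intersection, +0)
AX@4: {T} ∪ {A} = {A,T} (union, +1)
NP@4: {C} ∪ {A} = {A,C} (union, +1)
GNP@4: {C} ∩ {A,C} = {C} (intersection, +0)
AGNPX@4: {A,T} ∪ {C} = {A,C,T} (union, +1)
AX@5: {G} ∩ {G} = {G} (intersection, +0)
NP@5: {T} ∪ {A} = {A,T} (union, +1)
GNP@5: {C} ∪ {A,T} = {A,C,T} (union, +1)
AGNPX@5: {G} ∪ {A,C,T} = {A,C,G,T} (union, +1)
AX@6: {C} ∪ {A} = {A,C} (union, +1)
NP@6: {T} ∪ {G} = {G,T} (union, +1)
GNP@6: {T} ∩ {G,T} = {T} (intersection, +0)
AGNPX@6: {A,C} ∪ {T} = {A,C,T} (union, +1)
per-site changes: [2, 3, 2, 3, 3, 3, 3]; total = 19

A,C,T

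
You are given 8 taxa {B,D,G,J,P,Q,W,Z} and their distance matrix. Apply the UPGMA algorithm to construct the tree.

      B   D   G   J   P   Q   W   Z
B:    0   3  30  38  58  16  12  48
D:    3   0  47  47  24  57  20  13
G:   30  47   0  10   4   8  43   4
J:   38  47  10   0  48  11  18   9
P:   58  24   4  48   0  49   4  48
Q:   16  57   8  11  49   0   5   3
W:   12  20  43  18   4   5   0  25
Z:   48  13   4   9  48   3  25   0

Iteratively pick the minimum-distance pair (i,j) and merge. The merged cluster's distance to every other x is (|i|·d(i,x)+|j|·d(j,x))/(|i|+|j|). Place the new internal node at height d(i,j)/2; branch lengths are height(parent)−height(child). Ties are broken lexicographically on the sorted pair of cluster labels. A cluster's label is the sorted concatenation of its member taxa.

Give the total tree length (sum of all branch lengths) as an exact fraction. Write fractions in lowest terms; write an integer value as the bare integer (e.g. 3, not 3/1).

1269/20

step 1: merge (B,D) at d=3; branch lengths B→3/2, D→3/2; new cluster BD
  updated: d(BD,G)=77/2, d(BD,J)=85/2, d(BD,P)=41, d(BD,Q)=73/2, d(BD,W)=16, d(BD,Z)=61/2
step 2: merge (Q,Z) at d=3; branch lengths Q→3/2, Z→3/2; new cluster QZ
  updated: d(BD,QZ)=67/2, d(G,QZ)=6, d(J,QZ)=10, d(P,QZ)=97/2, d(QZ,W)=15
step 3: merge (G,P) at d=4; branch lengths G→2, P→2; new cluster GP
  updated: d(BD,GP)=159/4, d(GP,J)=29, d(GP,QZ)=109/4, d(GP,W)=47/2
step 4: merge (J,QZ) at d=10; branch lengths J→5, QZ→7/2; new cluster JQZ
  updated: d(BD,JQZ)=73/2, d(GP,JQZ)=167/6, d(JQZ,W)=16
step 5: merge (BD,W) at d=16; branch lengths BD→13/2, W→8; new cluster BDW
  updated: d(BDW,GP)=103/3, d(BDW,JQZ)=89/3
step 6: merge (GP,JQZ) at d=167/6; branch lengths GP→143/12, JQZ→107/12; new cluster GJPQZ
  updated: d(BDW,GJPQZ)=473/15
step 7: merge (BDW,GJPQZ) at d=473/15; branch lengths BDW→233/30, GJPQZ→37/20; new cluster BDGJPQWZ
final tree: (((B:3/2,D:3/2):13/2,W:8):233/30,((G:2,P:2):143/12,(J:5,(Q:3/2,Z:3/2):7/2):107/12):37/20)
total length: 1269/20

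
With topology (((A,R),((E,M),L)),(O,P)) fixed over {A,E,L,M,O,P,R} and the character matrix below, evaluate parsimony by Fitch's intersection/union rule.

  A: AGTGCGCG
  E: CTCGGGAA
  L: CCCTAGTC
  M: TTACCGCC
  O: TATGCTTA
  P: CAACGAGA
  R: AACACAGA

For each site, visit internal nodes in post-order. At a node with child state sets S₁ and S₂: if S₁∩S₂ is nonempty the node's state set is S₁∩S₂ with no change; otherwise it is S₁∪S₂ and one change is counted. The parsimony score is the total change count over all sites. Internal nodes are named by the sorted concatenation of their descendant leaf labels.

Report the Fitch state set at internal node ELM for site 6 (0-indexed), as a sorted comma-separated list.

A,C,T

AR@0: {A} ∩ {A} = {A} (intersection, +0)
EM@0: {C} ∪ {T} = {C,T} (union, +1)
ELM@0: {C,T} ∩ {C} = {C} (intersection, +0)
AELMR@0: {A} ∪ {C} = {A,C} (union, +1)
OP@0: {T} ∪ {C} = {C,T} (union, +1)
AELMOPR@0: {A,C} ∩ {C,T} = {C} (intersection, +0)
AR@1: {G} ∪ {A} = {A,G} (union, +1)
EM@1: {T} ∩ {T} = {T} (intersection, +0)
ELM@1: {T} ∪ {C} = {C,T} (union, +1)
AELMR@1: {A,G} ∪ {C,T} = {A,C,G,T} (union, +1)
OP@1: {A} ∩ {A} = {A} (intersection, +0)
AELMOPR@1: {A,C,G,T} ∩ {A} = {A} (intersection, +0)
AR@2: {T} ∪ {C} = {C,T} (union, +1)
EM@2: {C} ∪ {A} = {A,C} (union, +1)
ELM@2: {A,C} ∩ {C} = {C} (intersection, +0)
AELMR@2: {C,T} ∩ {C} = {C} (intersection, +0)
OP@2: {T} ∪ {A} = {A,T} (union, +1)
AELMOPR@2: {C} ∪ {A,T} = {A,C,T} (union, +1)
AR@3: {G} ∪ {A} = {A,G} (union, +1)
EM@3: {G} ∪ {C} = {C,G} (union, +1)
ELM@3: {C,G} ∪ {T} = {C,G,T} (union, +1)
AELMR@3: {A,G} ∩ {C,G,T} = {G} (intersection, +0)
OP@3: {G} ∪ {C} = {C,G} (union, +1)
AELMOPR@3: {G} ∩ {C,G} = {G} (intersection, +0)
AR@4: {C} ∩ {C} = {C} (intersection, +0)
EM@4: {G} ∪ {C} = {C,G} (union, +1)
ELM@4: {C,G} ∪ {A} = {A,C,G} (union, +1)
AELMR@4: {C} ∩ {A,C,G} = {C} (intersection, +0)
OP@4: {C} ∪ {G} = {C,G} (union, +1)
AELMOPR@4: {C} ∩ {C,G} = {C} (intersection, +0)
AR@5: {G} ∪ {A} = {A,G} (union, +1)
EM@5: {G} ∩ {G} = {G} (intersection, +0)
ELM@5: {G} ∩ {G} = {G} (intersection, +0)
AELMR@5: {A,G} ∩ {G} = {G} (intersection, +0)
OP@5: {T} ∪ {A} = {A,T} (union, +1)
AELMOPR@5: {G} ∪ {A,T} = {A,G,T} (union, +1)
AR@6: {C} ∪ {G} = {C,G} (union, +1)
EM@6: {A} ∪ {C} = {A,C} (union, +1)
ELM@6: {A,C} ∪ {T} = {A,C,T} (union, +1)
AELMR@6: {C,G} ∩ {A,C,T} = {C} (intersection, +0)
OP@6: {T} ∪ {G} = {G,T} (union, +1)
AELMOPR@6: {C} ∪ {G,T} = {C,G,T} (union, +1)
AR@7: {G} ∪ {A} = {A,G} (union, +1)
EM@7: {A} ∪ {C} = {A,C} (union, +1)
ELM@7: {A,C} ∩ {C} = {C} (intersection, +0)
AELMR@7: {A,G} ∪ {C} = {A,C,G} (union, +1)
OP@7: {A} ∩ {A} = {A} (intersection, +0)
AELMOPR@7: {A,C,G} ∩ {A} = {A} (intersection, +0)
per-site changes: [3, 3, 4, 4, 3, 3, 5, 3]; total = 28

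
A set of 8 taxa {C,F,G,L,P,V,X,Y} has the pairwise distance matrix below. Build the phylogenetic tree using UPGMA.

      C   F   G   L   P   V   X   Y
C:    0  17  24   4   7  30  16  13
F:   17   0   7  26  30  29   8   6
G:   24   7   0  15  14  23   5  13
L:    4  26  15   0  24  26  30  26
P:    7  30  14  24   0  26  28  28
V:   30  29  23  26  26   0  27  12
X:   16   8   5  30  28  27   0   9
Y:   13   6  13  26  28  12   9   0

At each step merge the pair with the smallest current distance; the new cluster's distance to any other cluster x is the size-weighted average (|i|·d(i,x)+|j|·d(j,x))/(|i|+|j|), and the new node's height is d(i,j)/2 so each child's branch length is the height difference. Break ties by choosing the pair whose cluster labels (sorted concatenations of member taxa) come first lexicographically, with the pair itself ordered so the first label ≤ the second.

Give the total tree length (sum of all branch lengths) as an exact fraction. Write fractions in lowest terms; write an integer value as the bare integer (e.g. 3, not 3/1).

390/7

1. join C+L (d=4) ⇒ CL; edges |C|=2, |L|=2
  updated: d(CL,F)=43/2, d(CL,G)=39/2, d(CL,P)=31/2, d(CL,V)=28, d(CL,X)=23, d(CL,Y)=39/2
2. join G+X (d=5) ⇒ GX; edges |G|=5/2, |X|=5/2
  updated: d(CL,GX)=85/4, d(F,GX)=15/2, d(GX,P)=21, d(GX,V)=25, d(GX,Y)=11
3. join F+Y (d=6) ⇒ FY; edges |F|=3, |Y|=3
  updated: d(CL,FY)=41/2, d(FY,GX)=37/4, d(FY,P)=29, d(FY,V)=41/2
4. join FY+GX (d=37/4) ⇒ FGXY; edges |FY|=13/8, |GX|=17/8
  updated: d(CL,FGXY)=167/8, d(FGXY,P)=25, d(FGXY,V)=91/4
5. join CL+P (d=31/2) ⇒ CLP; edges |CL|=23/4, |P|=31/4
  updated: d(CLP,FGXY)=89/4, d(CLP,V)=82/3
6. join CLP+FGXY (d=89/4) ⇒ CFGLPXY; edges |CLP|=27/8, |FGXY|=13/2
  updated: d(CFGLPXY,V)=173/7
7. join CFGLPXY+V (d=173/7) ⇒ CFGLPVXY; edges |CFGLPXY|=69/56, |V|=173/14
final tree: ((((C:2,L:2):23/4,P:31/4):27/8,((F:3,Y:3):13/8,(G:5/2,X:5/2):17/8):13/2):69/56,V:173/14)
total length: 390/7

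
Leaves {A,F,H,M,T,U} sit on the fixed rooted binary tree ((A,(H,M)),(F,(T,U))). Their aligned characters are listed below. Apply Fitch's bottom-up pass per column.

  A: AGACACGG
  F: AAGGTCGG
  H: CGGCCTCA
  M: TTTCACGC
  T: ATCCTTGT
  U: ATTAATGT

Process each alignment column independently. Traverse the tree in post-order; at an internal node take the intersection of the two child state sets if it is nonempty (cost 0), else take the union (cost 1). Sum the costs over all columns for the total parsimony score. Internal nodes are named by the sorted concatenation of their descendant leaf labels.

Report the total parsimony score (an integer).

20

site 0, node HM: H={C} ∪ M={T} → {C,T} (+1)
site 0, node AHM: A={A} ∪ HM={C,T} → {A,C,T} (+1)
site 0, node TU: T={A} ∩ U={A} → {A} (+0)
site 0, node FTU: F={A} ∩ TU={A} → {A} (+0)
site 0, node AFHMTU: AHM={A,C,T} ∩ FTU={A} → {A} (+0)
site 1, node HM: H={G} ∪ M={T} → {G,T} (+1)
site 1, node AHM: A={G} ∩ HM={G,T} → {G} (+0)
site 1, node TU: T={T} ∩ U={T} → {T} (+0)
site 1, node FTU: F={A} ∪ TU={T} → {A,T} (+1)
site 1, node AFHMTU: AHM={G} ∪ FTU={A,T} → {A,G,T} (+1)
site 2, node HM: H={G} ∪ M={T} → {G,T} (+1)
site 2, node AHM: A={A} ∪ HM={G,T} → {A,G,T} (+1)
site 2, node TU: T={C} ∪ U={T} → {C,T} (+1)
site 2, node FTU: F={G} ∪ TU={C,T} → {C,G,T} (+1)
site 2, node AFHMTU: AHM={A,G,T} ∩ FTU={C,G,T} → {G,T} (+0)
site 3, node HM: H={C} ∩ M={C} → {C} (+0)
site 3, node AHM: A={C} ∩ HM={C} → {C} (+0)
site 3, node TU: T={C} ∪ U={A} → {A,C} (+1)
site 3, node FTU: F={G} ∪ TU={A,C} → {A,C,G} (+1)
site 3, node AFHMTU: AHM={C} ∩ FTU={A,C,G} → {C} (+0)
site 4, node HM: H={C} ∪ M={A} → {A,C} (+1)
site 4, node AHM: A={A} ∩ HM={A,C} → {A} (+0)
site 4, node TU: T={T} ∪ U={A} → {A,T} (+1)
site 4, node FTU: F={T} ∩ TU={A,T} → {T} (+0)
site 4, node AFHMTU: AHM={A} ∪ FTU={T} → {A,T} (+1)
site 5, node HM: H={T} ∪ M={C} → {C,T} (+1)
site 5, node AHM: A={C} ∩ HM={C,T} → {C} (+0)
site 5, node TU: T={T} ∩ U={T} → {T} (+0)
site 5, node FTU: F={C} ∪ TU={T} → {C,T} (+1)
site 5, node AFHMTU: AHM={C} ∩ FTU={C,T} → {C} (+0)
site 6, node HM: H={C} ∪ M={G} → {C,G} (+1)
site 6, node AHM: A={G} ∩ HM={C,G} → {G} (+0)
site 6, node TU: T={G} ∩ U={G} → {G} (+0)
site 6, node FTU: F={G} ∩ TU={G} → {G} (+0)
site 6, node AFHMTU: AHM={G} ∩ FTU={G} → {G} (+0)
site 7, node HM: H={A} ∪ M={C} → {A,C} (+1)
site 7, node AHM: A={G} ∪ HM={A,C} → {A,C,G} (+1)
site 7, node TU: T={T} ∩ U={T} → {T} (+0)
site 7, node FTU: F={G} ∪ TU={T} → {G,T} (+1)
site 7, node AFHMTU: AHM={A,C,G} ∩ FTU={G,T} → {G} (+0)
per-site changes: [2, 3, 4, 2, 3, 2, 1, 3]; total = 20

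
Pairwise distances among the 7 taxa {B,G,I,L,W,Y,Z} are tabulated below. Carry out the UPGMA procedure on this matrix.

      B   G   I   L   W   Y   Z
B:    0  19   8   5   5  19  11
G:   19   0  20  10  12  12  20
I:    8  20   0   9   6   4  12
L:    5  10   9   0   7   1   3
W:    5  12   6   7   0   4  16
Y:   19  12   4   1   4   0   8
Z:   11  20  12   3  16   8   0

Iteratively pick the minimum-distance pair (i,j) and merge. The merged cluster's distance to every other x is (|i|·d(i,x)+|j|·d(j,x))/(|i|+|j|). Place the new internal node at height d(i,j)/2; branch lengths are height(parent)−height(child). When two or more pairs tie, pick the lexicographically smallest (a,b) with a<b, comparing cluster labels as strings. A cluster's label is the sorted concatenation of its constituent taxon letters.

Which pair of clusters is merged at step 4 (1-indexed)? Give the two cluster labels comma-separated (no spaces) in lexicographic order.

iteration 1: select L,Y (d=1); attach at lengths (1/2, 1/2); label the merged cluster LY
  updated: d(B,LY)=12, d(G,LY)=11, d(I,LY)=13/2, d(LY,W)=11/2, d(LY,Z)=11/2
iteration 2: select B,W (d=5); attach at lengths (5/2, 5/2); label the merged cluster BW
  updated: d(BW,G)=31/2, d(BW,I)=7, d(BW,LY)=35/4, d(BW,Z)=27/2
iteration 3: select LY,Z (d=11/2); attach at lengths (9/4, 11/4); label the merged cluster LYZ
  updated: d(BW,LYZ)=31/3, d(G,LYZ)=14, d(I,LYZ)=25/3
iteration 4: select BW,I (d=7); attach at lengths (1, 7/2); label the merged cluster BIW
  updated: d(BIW,G)=17, d(BIW,LYZ)=29/3
iteration 5: select BIW,LYZ (d=29/3); attach at lengths (4/3, 25/12); label the merged cluster BILWYZ
  updated: d(BILWYZ,G)=31/2
iteration 6: select BILWYZ,G (d=31/2); attach at lengths (35/12, 31/4); label the merged cluster BGILWYZ
final tree: ((((B:5/2,W:5/2):1,I:7/2):4/3,((L:1/2,Y:1/2):9/4,Z:11/4):25/12):35/12,G:31/4)
total length: 355/12

BW,I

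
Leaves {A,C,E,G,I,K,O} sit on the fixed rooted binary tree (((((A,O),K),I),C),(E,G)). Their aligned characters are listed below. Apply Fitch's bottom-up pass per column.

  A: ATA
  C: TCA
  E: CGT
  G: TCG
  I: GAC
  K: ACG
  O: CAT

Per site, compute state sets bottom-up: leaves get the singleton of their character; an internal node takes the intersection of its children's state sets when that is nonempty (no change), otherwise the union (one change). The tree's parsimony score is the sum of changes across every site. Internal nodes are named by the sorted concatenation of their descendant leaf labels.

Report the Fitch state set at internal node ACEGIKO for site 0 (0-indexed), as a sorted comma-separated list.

T

[col 0] AO: children A:{A}, O:{C} ∪→ {A,C}; cost 1
[col 0] AKO: children AO:{A,C}, K:{A} ∩→ {A}; cost 0
[col 0] AIKO: children AKO:{A}, I:{G} ∪→ {A,G}; cost 1
[col 0] ACIKO: children AIKO:{A,G}, C:{T} ∪→ {A,G,T}; cost 1
[col 0] EG: children E:{C}, G:{T} ∪→ {C,T}; cost 1
[col 0] ACEGIKO: children ACIKO:{A,G,T}, EG:{C,T} ∩→ {T}; cost 0
[col 1] AO: children A:{T}, O:{A} ∪→ {A,T}; cost 1
[col 1] AKO: children AO:{A,T}, K:{C} ∪→ {A,C,T}; cost 1
[col 1] AIKO: children AKO:{A,C,T}, I:{A} ∩→ {A}; cost 0
[col 1] ACIKO: children AIKO:{A}, C:{C} ∪→ {A,C}; cost 1
[col 1] EG: children E:{G}, G:{C} ∪→ {C,G}; cost 1
[col 1] ACEGIKO: children ACIKO:{A,C}, EG:{C,G} ∩→ {C}; cost 0
[col 2] AO: children A:{A}, O:{T} ∪→ {A,T}; cost 1
[col 2] AKO: children AO:{A,T}, K:{G} ∪→ {A,G,T}; cost 1
[col 2] AIKO: children AKO:{A,G,T}, I:{C} ∪→ {A,C,G,T}; cost 1
[col 2] ACIKO: children AIKO:{A,C,G,T}, C:{A} ∩→ {A}; cost 0
[col 2] EG: children E:{T}, G:{G} ∪→ {G,T}; cost 1
[col 2] ACEGIKO: children ACIKO:{A}, EG:{G,T} ∪→ {A,G,T}; cost 1
per-site changes: [4, 4, 5]; total = 13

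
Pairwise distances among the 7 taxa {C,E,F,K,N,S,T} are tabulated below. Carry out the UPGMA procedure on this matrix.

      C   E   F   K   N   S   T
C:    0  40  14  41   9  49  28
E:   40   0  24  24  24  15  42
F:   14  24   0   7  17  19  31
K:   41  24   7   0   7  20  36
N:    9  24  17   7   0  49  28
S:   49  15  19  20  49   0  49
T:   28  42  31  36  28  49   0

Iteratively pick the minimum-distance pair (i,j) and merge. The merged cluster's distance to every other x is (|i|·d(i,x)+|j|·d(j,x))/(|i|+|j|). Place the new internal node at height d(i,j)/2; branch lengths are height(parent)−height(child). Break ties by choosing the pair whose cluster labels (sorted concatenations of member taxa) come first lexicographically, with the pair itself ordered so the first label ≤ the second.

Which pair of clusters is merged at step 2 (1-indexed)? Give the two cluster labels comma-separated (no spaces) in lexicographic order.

C,N

1. join F+K (d=7) ⇒ FK; edges |F|=7/2, |K|=7/2
  updated: d(C,FK)=55/2, d(E,FK)=24, d(FK,N)=12, d(FK,S)=39/2, d(FK,T)=67/2
2. join C+N (d=9) ⇒ CN; edges |C|=9/2, |N|=9/2
  updated: d(CN,E)=32, d(CN,FK)=79/4, d(CN,S)=49, d(CN,T)=28
3. join E+S (d=15) ⇒ ES; edges |E|=15/2, |S|=15/2
  updated: d(CN,ES)=81/2, d(ES,FK)=87/4, d(ES,T)=91/2
4. join CN+FK (d=79/4) ⇒ CFKN; edges |CN|=43/8, |FK|=51/8
  updated: d(CFKN,ES)=249/8, d(CFKN,T)=123/4
5. join CFKN+T (d=123/4) ⇒ CFKNT; edges |CFKN|=11/2, |T|=123/8
  updated: d(CFKNT,ES)=34
6. join CFKNT+ES (d=34) ⇒ CEFKNST; edges |CFKNT|=13/8, |ES|=19/2
final tree: ((((C:9/2,N:9/2):43/8,(F:7/2,K:7/2):51/8):11/2,T:123/8):13/8,(E:15/2,S:15/2):19/2)
total length: 299/4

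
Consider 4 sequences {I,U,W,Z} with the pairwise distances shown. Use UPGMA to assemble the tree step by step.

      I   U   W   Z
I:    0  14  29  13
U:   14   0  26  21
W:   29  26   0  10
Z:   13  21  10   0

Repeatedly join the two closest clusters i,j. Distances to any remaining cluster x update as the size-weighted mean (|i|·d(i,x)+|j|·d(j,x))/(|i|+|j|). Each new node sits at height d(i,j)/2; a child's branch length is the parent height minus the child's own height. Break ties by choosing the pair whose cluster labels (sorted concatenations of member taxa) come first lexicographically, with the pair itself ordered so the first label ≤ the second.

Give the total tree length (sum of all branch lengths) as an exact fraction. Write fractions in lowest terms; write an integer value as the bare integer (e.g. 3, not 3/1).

137/4

step 1: merge (W,Z) at d=10; branch lengths W→5, Z→5; new cluster WZ
  updated: d(I,WZ)=21, d(U,WZ)=47/2
step 2: merge (I,U) at d=14; branch lengths I→7, U→7; new cluster IU
  updated: d(IU,WZ)=89/4
step 3: merge (IU,WZ) at d=89/4; branch lengths IU→33/8, WZ→49/8; new cluster IUWZ
final tree: ((I:7,U:7):33/8,(W:5,Z:5):49/8)
total length: 137/4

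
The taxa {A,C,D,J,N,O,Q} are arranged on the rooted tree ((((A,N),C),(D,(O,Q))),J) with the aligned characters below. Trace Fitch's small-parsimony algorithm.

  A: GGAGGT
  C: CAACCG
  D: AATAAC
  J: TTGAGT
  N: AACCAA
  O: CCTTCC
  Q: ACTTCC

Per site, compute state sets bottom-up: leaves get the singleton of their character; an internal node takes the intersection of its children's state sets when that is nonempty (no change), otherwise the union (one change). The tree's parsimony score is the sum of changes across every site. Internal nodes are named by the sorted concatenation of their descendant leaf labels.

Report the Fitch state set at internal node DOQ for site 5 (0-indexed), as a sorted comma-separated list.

C

site 0, node AN: A={G} ∪ N={A} → {A,G} (+1)
site 0, node ACN: AN={A,G} ∪ C={C} → {A,C,G} (+1)
site 0, node OQ: O={C} ∪ Q={A} → {A,C} (+1)
site 0, node DOQ: D={A} ∩ OQ={A,C} → {A} (+0)
site 0, node ACDNOQ: ACN={A,C,G} ∩ DOQ={A} → {A} (+0)
site 0, node ACDJNOQ: ACDNOQ={A} ∪ J={T} → {A,T} (+1)
site 1, node AN: A={G} ∪ N={A} → {A,G} (+1)
site 1, node ACN: AN={A,G} ∩ C={A} → {A} (+0)
site 1, node OQ: O={C} ∩ Q={C} → {C} (+0)
site 1, node DOQ: D={A} ∪ OQ={C} → {A,C} (+1)
site 1, node ACDNOQ: ACN={A} ∩ DOQ={A,C} → {A} (+0)
site 1, node ACDJNOQ: ACDNOQ={A} ∪ J={T} → {A,T} (+1)
site 2, node AN: A={A} ∪ N={C} → {A,C} (+1)
site 2, node ACN: AN={A,C} ∩ C={A} → {A} (+0)
site 2, node OQ: O={T} ∩ Q={T} → {T} (+0)
site 2, node DOQ: D={T} ∩ OQ={T} → {T} (+0)
site 2, node ACDNOQ: ACN={A} ∪ DOQ={T} → {A,T} (+1)
site 2, node ACDJNOQ: ACDNOQ={A,T} ∪ J={G} → {A,G,T} (+1)
site 3, node AN: A={G} ∪ N={C} → {C,G} (+1)
site 3, node ACN: AN={C,G} ∩ C={C} → {C} (+0)
site 3, node OQ: O={T} ∩ Q={T} → {T} (+0)
site 3, node DOQ: D={A} ∪ OQ={T} → {A,T} (+1)
site 3, node ACDNOQ: ACN={C} ∪ DOQ={A,T} → {A,C,T} (+1)
site 3, node ACDJNOQ: ACDNOQ={A,C,T} ∩ J={A} → {A} (+0)
site 4, node AN: A={G} ∪ N={A} → {A,G} (+1)
site 4, node ACN: AN={A,G} ∪ C={C} → {A,C,G} (+1)
site 4, node OQ: O={C} ∩ Q={C} → {C} (+0)
site 4, node DOQ: D={A} ∪ OQ={C} → {A,C} (+1)
site 4, node ACDNOQ: ACN={A,C,G} ∩ DOQ={A,C} → {A,C} (+0)
site 4, node ACDJNOQ: ACDNOQ={A,C} ∪ J={G} → {A,C,G} (+1)
site 5, node AN: A={T} ∪ N={A} → {A,T} (+1)
site 5, node ACN: AN={A,T} ∪ C={G} → {A,G,T} (+1)
site 5, node OQ: O={C} ∩ Q={C} → {C} (+0)
site 5, node DOQ: D={C} ∩ OQ={C} → {C} (+0)
site 5, node ACDNOQ: ACN={A,G,T} ∪ DOQ={C} → {A,C,G,T} (+1)
site 5, node ACDJNOQ: ACDNOQ={A,C,G,T} ∩ J={T} → {T} (+0)
per-site changes: [4, 3, 3, 3, 4, 3]; total = 20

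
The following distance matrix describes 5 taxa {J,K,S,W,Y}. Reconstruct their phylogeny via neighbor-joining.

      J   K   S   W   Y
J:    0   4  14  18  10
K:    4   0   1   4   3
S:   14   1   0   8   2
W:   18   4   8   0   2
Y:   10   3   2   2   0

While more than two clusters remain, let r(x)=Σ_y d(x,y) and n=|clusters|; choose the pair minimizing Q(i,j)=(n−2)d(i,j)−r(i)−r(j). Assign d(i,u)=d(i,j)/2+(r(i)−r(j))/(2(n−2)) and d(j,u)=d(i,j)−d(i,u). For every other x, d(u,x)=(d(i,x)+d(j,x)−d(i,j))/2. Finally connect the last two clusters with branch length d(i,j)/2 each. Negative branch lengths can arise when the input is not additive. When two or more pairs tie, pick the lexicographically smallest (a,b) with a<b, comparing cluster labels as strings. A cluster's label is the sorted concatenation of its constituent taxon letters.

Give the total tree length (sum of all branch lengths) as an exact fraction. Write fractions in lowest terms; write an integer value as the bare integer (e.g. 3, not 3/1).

109/8

step 1: merge (J,K) at d=4, Q=-46; branch lengths J→23/3, K→-11/3; new cluster JK
  updated: d(JK,S)=11/2, d(JK,W)=9, d(JK,Y)=9/2
step 2: merge (JK,S) at d=11/2, Q=-47/2; branch lengths JK→29/8, S→15/8; new cluster JKS
  updated: d(JKS,W)=23/4, d(JKS,Y)=1/2
step 3: merge (JKS,W) at d=23/4, Q=-33/4; branch lengths JKS→17/8, W→29/8; new cluster JKSW
  updated: d(JKSW,Y)=-13/8
step 4: merge (JKSW,Y) at d=-13/8; branch lengths JKSW→-13/16, Y→-13/16; new cluster JKSWY
final tree: ((((J:23/3,K:-11/3):29/8,S:15/8):17/8,W:29/8):-13/16,Y:-13/16)
total length: 109/8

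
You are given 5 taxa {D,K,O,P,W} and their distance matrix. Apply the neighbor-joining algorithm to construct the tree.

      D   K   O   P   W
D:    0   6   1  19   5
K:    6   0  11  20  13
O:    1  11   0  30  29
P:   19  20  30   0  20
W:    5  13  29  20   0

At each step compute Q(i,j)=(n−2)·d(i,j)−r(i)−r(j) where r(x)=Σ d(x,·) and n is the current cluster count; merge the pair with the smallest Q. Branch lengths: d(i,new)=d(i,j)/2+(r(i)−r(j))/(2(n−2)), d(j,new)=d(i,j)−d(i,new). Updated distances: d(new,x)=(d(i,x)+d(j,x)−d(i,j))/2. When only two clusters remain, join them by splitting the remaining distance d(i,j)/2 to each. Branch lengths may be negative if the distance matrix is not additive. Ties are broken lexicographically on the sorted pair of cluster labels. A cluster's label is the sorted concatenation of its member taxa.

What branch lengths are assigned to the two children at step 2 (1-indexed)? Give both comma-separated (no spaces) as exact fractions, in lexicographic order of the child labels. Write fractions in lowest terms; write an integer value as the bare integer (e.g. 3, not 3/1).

1. join D+O (d=1, Q=-99) ⇒ DO; edges |D|=-37/6, |O|=43/6
  updated: d(DO,K)=8, d(DO,P)=24, d(DO,W)=33/2
2. join DO+K (d=8, Q=-147/2) ⇒ DKO; edges |DO|=47/8, |K|=17/8
  updated: d(DKO,P)=18, d(DKO,W)=43/4
3. join DKO+P (d=18, Q=-195/4) ⇒ DKOP; edges |DKO|=35/8, |P|=109/8
  updated: d(DKOP,W)=51/8
4. join DKOP+W (d=51/8) ⇒ DKOPW; edges |DKOP|=51/16, |W|=51/16
final tree: ((((D:-37/6,O:43/6):47/8,K:17/8):35/8,P:109/8):51/16,W:51/16)
total length: 267/8

47/8,17/8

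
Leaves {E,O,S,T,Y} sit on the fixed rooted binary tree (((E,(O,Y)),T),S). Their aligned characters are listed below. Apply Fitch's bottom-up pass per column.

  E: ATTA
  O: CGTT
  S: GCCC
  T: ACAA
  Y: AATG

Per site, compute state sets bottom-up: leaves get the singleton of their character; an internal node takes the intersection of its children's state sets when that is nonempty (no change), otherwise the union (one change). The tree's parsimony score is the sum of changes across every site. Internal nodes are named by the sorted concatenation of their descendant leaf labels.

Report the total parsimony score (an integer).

site 0, node OY: O={C} ∪ Y={A} → {A,C} (+1)
site 0, node EOY: E={A} ∩ OY={A,C} → {A} (+0)
site 0, node EOTY: EOY={A} ∩ T={A} → {A} (+0)
site 0, node EOSTY: EOTY={A} ∪ S={G} → {A,G} (+1)
site 1, node OY: O={G} ∪ Y={A} → {A,G} (+1)
site 1, node EOY: E={T} ∪ OY={A,G} → {A,G,T} (+1)
site 1, node EOTY: EOY={A,G,T} ∪ T={C} → {A,C,G,T} (+1)
site 1, node EOSTY: EOTY={A,C,G,T} ∩ S={C} → {C} (+0)
site 2, node OY: O={T} ∩ Y={T} → {T} (+0)
site 2, node EOY: E={T} ∩ OY={T} → {T} (+0)
site 2, node EOTY: EOY={T} ∪ T={A} → {A,T} (+1)
site 2, node EOSTY: EOTY={A,T} ∪ S={C} → {A,C,T} (+1)
site 3, node OY: O={T} ∪ Y={G} → {G,T} (+1)
site 3, node EOY: E={A} ∪ OY={G,T} → {A,G,T} (+1)
site 3, node EOTY: EOY={A,G,T} ∩ T={A} → {A} (+0)
site 3, node EOSTY: EOTY={A} ∪ S={C} → {A,C} (+1)
per-site changes: [2, 3, 2, 3]; total = 10

10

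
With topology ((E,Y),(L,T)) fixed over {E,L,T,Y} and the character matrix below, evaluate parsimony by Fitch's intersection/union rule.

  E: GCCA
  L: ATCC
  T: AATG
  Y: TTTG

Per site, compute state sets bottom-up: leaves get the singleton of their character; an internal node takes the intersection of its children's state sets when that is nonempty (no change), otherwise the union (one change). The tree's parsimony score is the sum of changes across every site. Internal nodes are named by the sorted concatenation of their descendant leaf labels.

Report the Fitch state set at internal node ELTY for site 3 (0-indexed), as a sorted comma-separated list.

EY@0: {G} ∪ {T} = {G,T} (union, +1)
LT@0: {A} ∩ {A} = {A} (intersection, +0)
ELTY@0: {G,T} ∪ {A} = {A,G,T} (union, +1)
EY@1: {C} ∪ {T} = {C,T} (union, +1)
LT@1: {T} ∪ {A} = {A,T} (union, +1)
ELTY@1: {C,T} ∩ {A,T} = {T} (intersection, +0)
EY@2: {C} ∪ {T} = {C,T} (union, +1)
LT@2: {C} ∪ {T} = {C,T} (union, +1)
ELTY@2: {C,T} ∩ {C,T} = {C,T} (intersection, +0)
EY@3: {A} ∪ {G} = {A,G} (union, +1)
LT@3: {C} ∪ {G} = {C,G} (union, +1)
ELTY@3: {A,G} ∩ {C,G} = {G} (intersection, +0)
per-site changes: [2, 2, 2, 2]; total = 8

G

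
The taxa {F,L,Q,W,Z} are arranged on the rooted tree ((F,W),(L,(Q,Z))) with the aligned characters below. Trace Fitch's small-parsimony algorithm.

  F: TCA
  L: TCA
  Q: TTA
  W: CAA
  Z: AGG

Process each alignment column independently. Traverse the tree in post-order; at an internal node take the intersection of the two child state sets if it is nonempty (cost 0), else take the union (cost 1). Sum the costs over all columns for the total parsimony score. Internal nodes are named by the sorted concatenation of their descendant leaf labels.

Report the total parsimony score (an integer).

6

[col 0] FW: children F:{T}, W:{C} ∪→ {C,T}; cost 1
[col 0] QZ: children Q:{T}, Z:{A} ∪→ {A,T}; cost 1
[col 0] LQZ: children L:{T}, QZ:{A,T} ∩→ {T}; cost 0
[col 0] FLQWZ: children FW:{C,T}, LQZ:{T} ∩→ {T}; cost 0
[col 1] FW: children F:{C}, W:{A} ∪→ {A,C}; cost 1
[col 1] QZ: children Q:{T}, Z:{G} ∪→ {G,T}; cost 1
[col 1] LQZ: children L:{C}, QZ:{G,T} ∪→ {C,G,T}; cost 1
[col 1] FLQWZ: children FW:{A,C}, LQZ:{C,G,T} ∩→ {C}; cost 0
[col 2] FW: children F:{A}, W:{A} ∩→ {A}; cost 0
[col 2] QZ: children Q:{A}, Z:{G} ∪→ {A,G}; cost 1
[col 2] LQZ: children L:{A}, QZ:{A,G} ∩→ {A}; cost 0
[col 2] FLQWZ: children FW:{A}, LQZ:{A} ∩→ {A}; cost 0
per-site changes: [2, 3, 1]; total = 6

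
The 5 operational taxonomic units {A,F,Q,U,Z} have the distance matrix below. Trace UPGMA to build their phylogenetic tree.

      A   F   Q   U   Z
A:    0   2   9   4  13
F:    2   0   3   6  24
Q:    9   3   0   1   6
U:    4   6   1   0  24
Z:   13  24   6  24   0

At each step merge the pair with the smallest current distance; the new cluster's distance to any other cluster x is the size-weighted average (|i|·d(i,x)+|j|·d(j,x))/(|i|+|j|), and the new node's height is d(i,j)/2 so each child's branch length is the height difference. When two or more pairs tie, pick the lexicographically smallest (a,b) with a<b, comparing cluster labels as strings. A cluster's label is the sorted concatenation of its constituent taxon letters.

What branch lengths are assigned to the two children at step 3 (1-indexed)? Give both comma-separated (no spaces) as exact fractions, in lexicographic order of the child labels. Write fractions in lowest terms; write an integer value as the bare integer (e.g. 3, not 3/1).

7/4,9/4

1. join Q+U (d=1) ⇒ QU; edges |Q|=1/2, |U|=1/2
  updated: d(A,QU)=13/2, d(F,QU)=9/2, d(QU,Z)=15
2. join A+F (d=2) ⇒ AF; edges |A|=1, |F|=1
  updated: d(AF,QU)=11/2, d(AF,Z)=37/2
3. join AF+QU (d=11/2) ⇒ AFQU; edges |AF|=7/4, |QU|=9/4
  updated: d(AFQU,Z)=67/4
4. join AFQU+Z (d=67/4) ⇒ AFQUZ; edges |AFQU|=45/8, |Z|=67/8
final tree: (((A:1,F:1):7/4,(Q:1/2,U:1/2):9/4):45/8,Z:67/8)
total length: 21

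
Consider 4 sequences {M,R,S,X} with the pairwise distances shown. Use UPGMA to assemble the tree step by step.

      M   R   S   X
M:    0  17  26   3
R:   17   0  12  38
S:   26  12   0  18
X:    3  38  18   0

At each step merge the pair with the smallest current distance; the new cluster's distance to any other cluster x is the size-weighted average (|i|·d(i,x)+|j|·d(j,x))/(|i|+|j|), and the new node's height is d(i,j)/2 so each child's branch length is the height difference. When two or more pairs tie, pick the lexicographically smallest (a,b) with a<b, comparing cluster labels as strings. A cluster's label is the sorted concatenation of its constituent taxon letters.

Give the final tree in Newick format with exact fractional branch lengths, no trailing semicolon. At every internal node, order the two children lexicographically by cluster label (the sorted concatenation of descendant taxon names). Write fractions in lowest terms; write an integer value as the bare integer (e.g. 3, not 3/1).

1. join M+X (d=3) ⇒ MX; edges |M|=3/2, |X|=3/2
  updated: d(MX,R)=55/2, d(MX,S)=22
2. join R+S (d=12) ⇒ RS; edges |R|=6, |S|=6
  updated: d(MX,RS)=99/4
3. join MX+RS (d=99/4) ⇒ MRSX; edges |MX|=87/8, |RS|=51/8
final tree: ((M:3/2,X:3/2):87/8,(R:6,S:6):51/8)
total length: 129/4

((M:3/2,X:3/2):87/8,(R:6,S:6):51/8)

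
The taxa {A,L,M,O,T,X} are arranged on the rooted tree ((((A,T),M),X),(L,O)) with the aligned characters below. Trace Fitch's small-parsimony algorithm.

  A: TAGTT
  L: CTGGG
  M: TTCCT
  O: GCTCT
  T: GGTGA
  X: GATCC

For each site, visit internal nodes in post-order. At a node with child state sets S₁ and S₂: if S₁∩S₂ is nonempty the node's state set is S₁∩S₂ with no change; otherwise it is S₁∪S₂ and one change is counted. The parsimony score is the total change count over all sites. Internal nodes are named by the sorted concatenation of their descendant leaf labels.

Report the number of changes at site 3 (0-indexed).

3

AT@0: {T} ∪ {G} = {G,T} (union, +1)
AMT@0: {G,T} ∩ {T} = {T} (intersection, +0)
AMTX@0: {T} ∪ {G} = {G,T} (union, +1)
LO@0: {C} ∪ {G} = {C,G} (union, +1)
ALMOTX@0: {G,T} ∩ {C,G} = {G} (intersection, +0)
AT@1: {A} ∪ {G} = {A,G} (union, +1)
AMT@1: {A,G} ∪ {T} = {A,G,T} (union, +1)
AMTX@1: {A,G,T} ∩ {A} = {A} (intersection, +0)
LO@1: {T} ∪ {C} = {C,T} (union, +1)
ALMOTX@1: {A} ∪ {C,T} = {A,C,T} (union, +1)
AT@2: {G} ∪ {T} = {G,T} (union, +1)
AMT@2: {G,T} ∪ {C} = {C,G,T} (union, +1)
AMTX@2: {C,G,T} ∩ {T} = {T} (intersection, +0)
LO@2: {G} ∪ {T} = {G,T} (union, +1)
ALMOTX@2: {T} ∩ {G,T} = {T} (intersection, +0)
AT@3: {T} ∪ {G} = {G,T} (union, +1)
AMT@3: {G,T} ∪ {C} = {C,G,T} (union, +1)
AMTX@3: {C,G,T} ∩ {C} = {C} (intersection, +0)
LO@3: {G} ∪ {C} = {C,G} (union, +1)
ALMOTX@3: {C} ∩ {C,G} = {C} (intersection, +0)
AT@4: {T} ∪ {A} = {A,T} (union, +1)
AMT@4: {A,T} ∩ {T} = {T} (intersection, +0)
AMTX@4: {T} ∪ {C} = {C,T} (union, +1)
LO@4: {G} ∪ {T} = {G,T} (union, +1)
ALMOTX@4: {C,T} ∩ {G,T} = {T} (intersection, +0)
per-site changes: [3, 4, 3, 3, 3]; total = 16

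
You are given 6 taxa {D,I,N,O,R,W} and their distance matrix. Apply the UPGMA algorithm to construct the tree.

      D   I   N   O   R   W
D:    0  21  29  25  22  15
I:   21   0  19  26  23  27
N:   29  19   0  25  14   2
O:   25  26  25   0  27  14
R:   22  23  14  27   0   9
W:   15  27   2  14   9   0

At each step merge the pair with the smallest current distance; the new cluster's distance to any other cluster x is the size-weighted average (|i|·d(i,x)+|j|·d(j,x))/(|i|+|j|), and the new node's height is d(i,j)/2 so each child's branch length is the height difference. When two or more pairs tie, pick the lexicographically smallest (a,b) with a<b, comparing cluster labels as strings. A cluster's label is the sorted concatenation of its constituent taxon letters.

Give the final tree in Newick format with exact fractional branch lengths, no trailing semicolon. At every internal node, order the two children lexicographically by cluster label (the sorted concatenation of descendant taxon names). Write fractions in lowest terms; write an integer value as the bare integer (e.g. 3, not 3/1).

((D:21/2,I:21/2):9/8,(((N:1,W:1):19/4,R:23/4):21/4,O:11):5/8)

step 1: merge (N,W) at d=2; branch lengths N→1, W→1; new cluster NW
  updated: d(D,NW)=22, d(I,NW)=23, d(NW,O)=39/2, d(NW,R)=23/2
step 2: merge (NW,R) at d=23/2; branch lengths NW→19/4, R→23/4; new cluster NRW
  updated: d(D,NRW)=22, d(I,NRW)=23, d(NRW,O)=22
step 3: merge (D,I) at d=21; branch lengths D→21/2, I→21/2; new cluster DI
  updated: d(DI,NRW)=45/2, d(DI,O)=51/2
step 4: merge (NRW,O) at d=22; branch lengths NRW→21/4, O→11; new cluster NORW
  updated: d(DI,NORW)=93/4
step 5: merge (DI,NORW) at d=93/4; branch lengths DI→9/8, NORW→5/8; new cluster DINORW
final tree: ((D:21/2,I:21/2):9/8,(((N:1,W:1):19/4,R:23/4):21/4,O:11):5/8)
total length: 103/2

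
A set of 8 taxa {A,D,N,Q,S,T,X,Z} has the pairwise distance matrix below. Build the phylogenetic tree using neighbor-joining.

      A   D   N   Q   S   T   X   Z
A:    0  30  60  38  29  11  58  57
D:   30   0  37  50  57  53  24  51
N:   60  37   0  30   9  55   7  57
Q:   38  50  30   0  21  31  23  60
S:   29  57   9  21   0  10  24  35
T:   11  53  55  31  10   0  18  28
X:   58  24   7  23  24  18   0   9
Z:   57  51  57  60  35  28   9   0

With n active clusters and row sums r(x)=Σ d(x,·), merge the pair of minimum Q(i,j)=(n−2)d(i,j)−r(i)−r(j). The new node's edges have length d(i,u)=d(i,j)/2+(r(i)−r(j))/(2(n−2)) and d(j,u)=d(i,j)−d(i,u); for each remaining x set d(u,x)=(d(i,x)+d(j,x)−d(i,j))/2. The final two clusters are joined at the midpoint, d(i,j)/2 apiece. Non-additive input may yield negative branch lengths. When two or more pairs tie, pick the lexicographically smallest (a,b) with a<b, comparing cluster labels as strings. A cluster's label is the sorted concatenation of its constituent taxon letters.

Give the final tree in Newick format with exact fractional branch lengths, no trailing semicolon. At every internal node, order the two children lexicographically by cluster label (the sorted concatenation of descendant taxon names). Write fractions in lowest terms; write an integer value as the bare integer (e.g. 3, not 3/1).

iteration 1: select A,T (d=11, Q=-423); attach at lengths (143/12, -11/12); label the merged cluster AT
  updated: d(AT,D)=36, d(AT,N)=52, d(AT,Q)=29, d(AT,S)=14, d(AT,X)=65/2, d(AT,Z)=37
iteration 2: select X,Z (d=9, Q=-647/2); attach at lengths (-169/20, 349/20); label the merged cluster XZ
  updated: d(AT,XZ)=121/4, d(D,XZ)=33, d(N,XZ)=55/2, d(Q,XZ)=37, d(S,XZ)=25
iteration 3: select N,S (d=9, Q=-491/2); attach at lengths (131/16, 13/16); label the merged cluster NS
  updated: d(AT,NS)=57/2, d(D,NS)=85/2, d(NS,Q)=21, d(NS,XZ)=87/4
iteration 4: select NS,Q (d=21, Q=-751/4); attach at lengths (53/8, 115/8); label the merged cluster NQS
  updated: d(AT,NQS)=73/4, d(D,NQS)=143/4, d(NQS,XZ)=151/8
iteration 5: select AT,NQS (d=73/4, Q=-967/8); attach at lengths (385/32, 199/32); label the merged cluster ANQST
  updated: d(ANQST,D)=107/4, d(ANQST,XZ)=247/16
iteration 6: select ANQST,D (d=107/4, Q=-1203/16); attach at lengths (147/32, 709/32); label the merged cluster ADNQST
  updated: d(ADNQST,XZ)=347/32
iteration 7: select ADNQST,XZ (d=347/32); attach at lengths (347/64, 347/64); label the merged cluster ADNQSTXZ
final tree: ((((A:143/12,T:-11/12):385/32,((N:131/16,S:13/16):53/8,Q:115/8):199/32):147/32,D:709/32):347/64,(X:-169/20,Z:349/20):347/64)
total length: 3387/32

((((A:143/12,T:-11/12):385/32,((N:131/16,S:13/16):53/8,Q:115/8):199/32):147/32,D:709/32):347/64,(X:-169/20,Z:349/20):347/64)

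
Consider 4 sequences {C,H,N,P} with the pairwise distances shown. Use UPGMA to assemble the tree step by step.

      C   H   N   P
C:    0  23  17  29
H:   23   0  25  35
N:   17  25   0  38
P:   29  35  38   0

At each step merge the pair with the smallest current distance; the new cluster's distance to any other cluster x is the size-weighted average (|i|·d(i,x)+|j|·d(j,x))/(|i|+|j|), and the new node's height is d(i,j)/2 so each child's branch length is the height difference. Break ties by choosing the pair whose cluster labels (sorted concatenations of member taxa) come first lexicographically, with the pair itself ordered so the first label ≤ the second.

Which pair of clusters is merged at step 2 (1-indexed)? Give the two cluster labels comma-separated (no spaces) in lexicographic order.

CN,H

iteration 1: select C,N (d=17); attach at lengths (17/2, 17/2); label the merged cluster CN
  updated: d(CN,H)=24, d(CN,P)=67/2
iteration 2: select CN,H (d=24); attach at lengths (7/2, 12); label the merged cluster CHN
  updated: d(CHN,P)=34
iteration 3: select CHN,P (d=34); attach at lengths (5, 17); label the merged cluster CHNP
final tree: (((C:17/2,N:17/2):7/2,H:12):5,P:17)
total length: 109/2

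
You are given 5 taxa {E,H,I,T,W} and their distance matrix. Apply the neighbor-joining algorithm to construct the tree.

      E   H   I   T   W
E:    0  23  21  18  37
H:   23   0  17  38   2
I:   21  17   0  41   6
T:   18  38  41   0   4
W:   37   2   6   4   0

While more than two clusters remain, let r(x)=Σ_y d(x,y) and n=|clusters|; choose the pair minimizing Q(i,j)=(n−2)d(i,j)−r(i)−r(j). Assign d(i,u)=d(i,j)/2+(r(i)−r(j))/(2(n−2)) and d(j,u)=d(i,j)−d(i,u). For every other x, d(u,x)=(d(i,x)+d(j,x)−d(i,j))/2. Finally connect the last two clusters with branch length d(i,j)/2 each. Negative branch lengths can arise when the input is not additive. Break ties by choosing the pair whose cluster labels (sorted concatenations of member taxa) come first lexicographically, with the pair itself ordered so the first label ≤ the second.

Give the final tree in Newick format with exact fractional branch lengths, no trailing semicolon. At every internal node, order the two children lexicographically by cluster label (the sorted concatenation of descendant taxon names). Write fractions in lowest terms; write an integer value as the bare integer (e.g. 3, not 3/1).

((((E:26/3,T:28/3):27/2,I:17/2):2,H:25/4):-17/8,W:-17/8)

iteration 1: select E,T (d=18, Q=-146); attach at lengths (26/3, 28/3); label the merged cluster ET
  updated: d(ET,H)=43/2, d(ET,I)=22, d(ET,W)=23/2
iteration 2: select ET,I (d=22, Q=-56); attach at lengths (27/2, 17/2); label the merged cluster EIT
  updated: d(EIT,H)=33/4, d(EIT,W)=-9/4
iteration 3: select EIT,H (d=33/4, Q=-8); attach at lengths (2, 25/4); label the merged cluster EHIT
  updated: d(EHIT,W)=-17/4
iteration 4: select EHIT,W (d=-17/4); attach at lengths (-17/8, -17/8); label the merged cluster EHITW
final tree: ((((E:26/3,T:28/3):27/2,I:17/2):2,H:25/4):-17/8,W:-17/8)
total length: 44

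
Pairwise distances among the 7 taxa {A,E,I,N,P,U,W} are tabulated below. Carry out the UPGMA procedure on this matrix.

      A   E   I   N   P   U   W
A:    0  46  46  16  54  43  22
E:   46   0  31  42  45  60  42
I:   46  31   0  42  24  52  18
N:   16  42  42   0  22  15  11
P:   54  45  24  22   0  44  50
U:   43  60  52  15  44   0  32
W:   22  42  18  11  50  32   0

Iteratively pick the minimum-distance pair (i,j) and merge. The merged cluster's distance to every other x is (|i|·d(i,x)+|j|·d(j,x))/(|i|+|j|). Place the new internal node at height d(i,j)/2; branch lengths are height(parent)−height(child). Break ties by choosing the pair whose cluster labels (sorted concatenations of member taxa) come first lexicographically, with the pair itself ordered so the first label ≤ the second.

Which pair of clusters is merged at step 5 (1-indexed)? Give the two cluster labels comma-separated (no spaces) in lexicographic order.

E,IP

1. join N+W (d=11) ⇒ NW; edges |N|=11/2, |W|=11/2
  updated: d(A,NW)=19, d(E,NW)=42, d(I,NW)=30, d(NW,P)=36, d(NW,U)=47/2
2. join A+NW (d=19) ⇒ ANW; edges |A|=19/2, |NW|=4
  updated: d(ANW,E)=130/3, d(ANW,I)=106/3, d(ANW,P)=42, d(ANW,U)=30
3. join I+P (d=24) ⇒ IP; edges |I|=12, |P|=12
  updated: d(ANW,IP)=116/3, d(E,IP)=38, d(IP,U)=48
4. join ANW+U (d=30) ⇒ ANUW; edges |ANW|=11/2, |U|=15
  updated: d(ANUW,E)=95/2, d(ANUW,IP)=41
5. join E+IP (d=38) ⇒ EIP; edges |E|=19, |IP|=7
  updated: d(ANUW,EIP)=259/6
6. join ANUW+EIP (d=259/6) ⇒ AEINPUW; edges |ANUW|=79/12, |EIP|=31/12
final tree: (((A:19/2,(N:11/2,W:11/2):4):11/2,U:15):79/12,(E:19,(I:12,P:12):7):31/12)
total length: 625/6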